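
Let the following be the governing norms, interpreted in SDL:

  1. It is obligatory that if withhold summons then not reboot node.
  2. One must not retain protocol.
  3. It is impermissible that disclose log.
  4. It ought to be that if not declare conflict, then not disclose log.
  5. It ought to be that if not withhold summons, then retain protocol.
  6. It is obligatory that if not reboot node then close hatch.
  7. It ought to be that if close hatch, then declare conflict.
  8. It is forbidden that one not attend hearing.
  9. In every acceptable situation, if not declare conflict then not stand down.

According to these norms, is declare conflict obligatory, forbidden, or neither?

Obligatory

Premise 2, F(retain_protocol), is equivalent to O(¬retain_protocol).
Premise 5, O(¬withhold_summons → retain_protocol), contraposes to O(¬retain_protocol → withhold_summons); with O(¬retain_protocol) we get O(withhold_summons).
Applying K to premise 1 (O(withhold_summons → ¬reboot_node)) and O(withhold_summons) yields O(¬reboot_node).
From O(¬reboot_node) and premise 6, O(¬reboot_node → close_hatch), we obtain O(close_hatch).
Applying K to premise 7 (O(close_hatch → declare_conflict)) and O(close_hatch) yields O(declare_conflict).
Premises 3, 4, 8, 9 do not contribute to this derivation.
Hence declare_conflict is obligatory.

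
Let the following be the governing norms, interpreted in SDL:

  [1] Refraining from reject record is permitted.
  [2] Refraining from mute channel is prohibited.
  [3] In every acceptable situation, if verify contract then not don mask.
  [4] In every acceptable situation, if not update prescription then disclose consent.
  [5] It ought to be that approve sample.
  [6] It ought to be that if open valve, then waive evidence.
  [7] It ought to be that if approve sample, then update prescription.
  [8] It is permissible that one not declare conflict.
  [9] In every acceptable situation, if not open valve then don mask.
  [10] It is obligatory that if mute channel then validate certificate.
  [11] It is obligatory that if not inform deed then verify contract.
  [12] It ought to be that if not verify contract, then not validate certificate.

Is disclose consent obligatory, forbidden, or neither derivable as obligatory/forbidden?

Neither

Premise 4 is O(¬update_prescription → disclose_consent), but O(¬update_prescription) is not derivable from the premises, so it does not yield O(disclose_consent).
No premise or chain of K-axiom applications forces O(disclose_consent), and none forces O(¬disclose_consent). So disclose_consent is neither obligatory nor forbidden under these norms.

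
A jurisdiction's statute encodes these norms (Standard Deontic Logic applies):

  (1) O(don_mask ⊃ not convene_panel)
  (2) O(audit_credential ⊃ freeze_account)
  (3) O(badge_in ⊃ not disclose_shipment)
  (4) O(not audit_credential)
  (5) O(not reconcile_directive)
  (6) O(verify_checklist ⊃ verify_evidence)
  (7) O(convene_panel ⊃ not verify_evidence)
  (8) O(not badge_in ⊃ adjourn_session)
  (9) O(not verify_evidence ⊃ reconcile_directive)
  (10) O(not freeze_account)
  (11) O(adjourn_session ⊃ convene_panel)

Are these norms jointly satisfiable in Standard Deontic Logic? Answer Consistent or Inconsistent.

Consistent

Premise 2 is O(audit_credential ⊃ freeze_account), but O(audit_credential) is not derivable from the premises, so it does not yield O(freeze_account).
So O(freeze_account) is not derivable, and the apparent clash with O(not freeze_account) does not arise.
A world satisfying every obligation exists (e.g. adjourn_session=false, audit_credential=false, badge_in=true, convene_panel=false, disclose_shipment=false, don_mask=false, freeze_account=false, reconcile_directive=false, verify_checklist=false, verify_evidence=true); no atom is both obligatory and forbidden, so the set is consistent.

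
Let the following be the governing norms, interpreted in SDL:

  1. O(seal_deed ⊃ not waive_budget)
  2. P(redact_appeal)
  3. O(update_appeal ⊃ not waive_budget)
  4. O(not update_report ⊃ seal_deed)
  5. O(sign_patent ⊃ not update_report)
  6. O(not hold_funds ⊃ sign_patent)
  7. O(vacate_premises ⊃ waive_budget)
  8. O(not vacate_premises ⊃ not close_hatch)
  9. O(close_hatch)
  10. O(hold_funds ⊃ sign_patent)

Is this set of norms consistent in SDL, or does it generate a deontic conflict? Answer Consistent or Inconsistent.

By case analysis on not hold_funds: premise 6 gives O(not hold_funds ⊃ sign_patent) and premise 10 gives O(hold_funds ⊃ sign_patent), so O(sign_patent) either way.
Applying K to premise 5 (O(sign_patent ⊃ not update_report)) and O(sign_patent) yields O(not update_report).
Applying K to premise 4 (O(not update_report ⊃ seal_deed)) and O(not update_report) yields O(seal_deed).
Premise 1 is O(seal_deed ⊃ not waive_budget); since O(seal_deed), deontic closure gives O(not waive_budget).
The contrapositive of premise 7 (O(vacate_premises ⊃ waive_budget)) is O(not waive_budget ⊃ not vacate_premises), and O(not waive_budget) is already established, so O(not vacate_premises).
From O(not vacate_premises) and premise 8, O(not vacate_premises ⊃ not close_hatch), we obtain O(not close_hatch).
Yet premise 9 states O(close_hatch).
We now have both O(not close_hatch) and O(close_hatch) — close_hatch is simultaneously obligatory and forbidden, violating the D-axiom.

Inconsistent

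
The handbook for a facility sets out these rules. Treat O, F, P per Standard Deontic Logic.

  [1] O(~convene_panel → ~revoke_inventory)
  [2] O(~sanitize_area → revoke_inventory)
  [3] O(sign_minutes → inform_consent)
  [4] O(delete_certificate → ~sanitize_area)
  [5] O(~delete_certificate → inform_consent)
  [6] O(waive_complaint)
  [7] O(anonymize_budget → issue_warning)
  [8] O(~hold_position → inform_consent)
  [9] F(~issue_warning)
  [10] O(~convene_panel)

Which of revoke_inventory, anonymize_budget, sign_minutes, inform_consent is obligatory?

inform_consent

Premise 10 states O(~convene_panel) outright.
Premise 1 is O(~convene_panel → ~revoke_inventory); since O(~convene_panel), deontic closure gives O(~revoke_inventory).
Premise 2 is O(~sanitize_area → revoke_inventory); contrapositively O(~revoke_inventory → sanitize_area). Since O(~revoke_inventory) holds, K gives O(sanitize_area).
Premise 4 is O(delete_certificate → ~sanitize_area); contrapositively O(sanitize_area → ~delete_certificate). Since O(sanitize_area) holds, K gives O(~delete_certificate).
Applying K to premise 5 (O(~delete_certificate → inform_consent)) and O(~delete_certificate) yields O(inform_consent).
So O(inform_consent) holds — inform_consent is obligatory. None of the other listed options is made obligatory by any chain of premises.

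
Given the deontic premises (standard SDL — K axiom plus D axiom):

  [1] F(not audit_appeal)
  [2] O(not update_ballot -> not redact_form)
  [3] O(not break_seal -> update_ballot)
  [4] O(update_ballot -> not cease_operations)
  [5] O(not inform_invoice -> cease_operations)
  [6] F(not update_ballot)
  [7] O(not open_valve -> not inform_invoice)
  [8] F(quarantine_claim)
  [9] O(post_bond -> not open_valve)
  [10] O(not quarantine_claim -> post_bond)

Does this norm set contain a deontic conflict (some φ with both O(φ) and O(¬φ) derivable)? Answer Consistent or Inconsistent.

Inconsistent

Premise 6, F(not update_ballot), is equivalent to O(update_ballot).
Applying K to premise 4 (O(update_ballot -> not cease_operations)) and O(update_ballot) yields O(not cease_operations).
Premise 5, O(not inform_invoice -> cease_operations), contraposes to O(not cease_operations -> inform_invoice); with O(not cease_operations) we get O(inform_invoice).
Premise 7, O(not open_valve -> not inform_invoice), contraposes to O(inform_invoice -> open_valve); with O(inform_invoice) we get O(open_valve).
The contrapositive of premise 9 (O(post_bond -> not open_valve)) is O(open_valve -> not post_bond), and O(open_valve) is already established, so O(not post_bond).
The contrapositive of premise 10 (O(not quarantine_claim -> post_bond)) is O(not post_bond -> quarantine_claim), and O(not post_bond) is already established, so O(quarantine_claim).
However, F(quarantine_claim) at premise 8 amounts to O(not quarantine_claim).
We now have both O(quarantine_claim) and O(not quarantine_claim) — quarantine_claim is simultaneously obligatory and forbidden, violating the D-axiom.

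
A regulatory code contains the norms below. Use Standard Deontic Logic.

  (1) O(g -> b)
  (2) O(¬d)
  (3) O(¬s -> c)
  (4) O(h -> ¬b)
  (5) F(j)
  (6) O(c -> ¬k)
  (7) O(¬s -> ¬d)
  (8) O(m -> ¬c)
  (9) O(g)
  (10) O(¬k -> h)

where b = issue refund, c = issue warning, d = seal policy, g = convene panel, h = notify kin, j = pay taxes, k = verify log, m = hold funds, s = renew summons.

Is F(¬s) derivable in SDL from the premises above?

Premise 9 gives O(g).
Premise 1 is O(g -> b); since O(g), deontic closure gives O(b).
The contrapositive of premise 4 (O(h -> ¬b)) is O(b -> ¬h), and O(b) is already established, so O(¬h).
Premise 10, O(¬k -> h), contraposes to O(¬h -> k); with O(¬h) we get O(k).
Premise 6 is O(c -> ¬k); contrapositively O(k -> ¬c). Since O(k) holds, K gives O(¬c).
Premise 3, O(¬s -> c), contraposes to O(¬c -> s); with O(¬c) we get O(s).
Premises 2, 5, 7, 8 do not contribute to this derivation.
So O(s) holds, i.e. F(¬s). The claim follows.

Yes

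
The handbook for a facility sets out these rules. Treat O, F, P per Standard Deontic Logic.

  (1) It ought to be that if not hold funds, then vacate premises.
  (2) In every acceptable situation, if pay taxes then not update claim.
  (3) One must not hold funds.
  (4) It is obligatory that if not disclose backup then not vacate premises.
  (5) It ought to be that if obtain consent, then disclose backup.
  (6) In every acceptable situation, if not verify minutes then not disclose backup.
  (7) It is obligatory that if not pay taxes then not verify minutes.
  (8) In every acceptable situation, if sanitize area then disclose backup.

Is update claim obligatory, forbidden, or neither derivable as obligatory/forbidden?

Premise 3, F(hold_funds), is equivalent to O(¬hold_funds).
From O(¬hold_funds) and premise 1, O(¬hold_funds → vacate_premises), we obtain O(vacate_premises).
The contrapositive of premise 4 (O(¬disclose_backup → ¬vacate_premises)) is O(vacate_premises → disclose_backup), and O(vacate_premises) is already established, so O(disclose_backup).
Premise 6 is O(¬verify_minutes → ¬disclose_backup); contrapositively O(disclose_backup → verify_minutes). Since O(disclose_backup) holds, K gives O(verify_minutes).
The contrapositive of premise 7 (O(¬pay_taxes → ¬verify_minutes)) is O(verify_minutes → pay_taxes), and O(verify_minutes) is already established, so O(pay_taxes).
Premise 2 is O(pay_taxes → ¬update_claim); since O(pay_taxes), deontic closure gives O(¬update_claim).
Premises 5, 8 do not contribute to this derivation.
Thus O(¬update_claim), which is F(update_claim): update_claim is forbidden.

Forbidden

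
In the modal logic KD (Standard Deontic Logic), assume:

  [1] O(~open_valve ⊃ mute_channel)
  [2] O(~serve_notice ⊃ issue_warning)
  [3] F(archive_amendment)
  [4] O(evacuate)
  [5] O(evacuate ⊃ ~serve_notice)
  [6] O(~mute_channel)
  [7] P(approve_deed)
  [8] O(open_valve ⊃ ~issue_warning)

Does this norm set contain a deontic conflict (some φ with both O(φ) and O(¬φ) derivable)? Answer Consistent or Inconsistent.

Inconsistent

Premise 6 gives O(~mute_channel).
Premise 1, O(~open_valve ⊃ mute_channel), contraposes to O(~mute_channel ⊃ open_valve); with O(~mute_channel) we get O(open_valve).
Premise 8 is O(open_valve ⊃ ~issue_warning); since O(open_valve), deontic closure gives O(~issue_warning).
Premise 2 is O(~serve_notice ⊃ issue_warning); contrapositively O(~issue_warning ⊃ serve_notice). Since O(~issue_warning) holds, K gives O(serve_notice).
The contrapositive of premise 5 (O(evacuate ⊃ ~serve_notice)) is O(serve_notice ⊃ ~evacuate), and O(serve_notice) is already established, so O(~evacuate).
However, premise 4 gives O(evacuate).
We now have both O(~evacuate) and O(evacuate) — evacuate is simultaneously obligatory and forbidden, violating the D-axiom.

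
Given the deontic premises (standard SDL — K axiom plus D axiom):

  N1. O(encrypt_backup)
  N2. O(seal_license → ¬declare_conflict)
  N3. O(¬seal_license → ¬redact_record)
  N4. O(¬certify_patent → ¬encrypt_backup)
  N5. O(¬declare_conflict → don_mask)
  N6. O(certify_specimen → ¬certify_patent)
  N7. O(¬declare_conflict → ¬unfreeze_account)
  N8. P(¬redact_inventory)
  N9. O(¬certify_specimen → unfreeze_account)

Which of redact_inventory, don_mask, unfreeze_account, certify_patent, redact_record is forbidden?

From premise 1 we have O(encrypt_backup).
The contrapositive of premise 4 (O(¬certify_patent → ¬encrypt_backup)) is O(encrypt_backup → certify_patent), and O(encrypt_backup) is already established, so O(certify_patent).
The contrapositive of premise 6 (O(certify_specimen → ¬certify_patent)) is O(certify_patent → ¬certify_specimen), and O(certify_patent) is already established, so O(¬certify_specimen).
With premise 9, O(¬certify_specimen → unfreeze_account), the K-axiom yields O(unfreeze_account).
The contrapositive of premise 7 (O(¬declare_conflict → ¬unfreeze_account)) is O(unfreeze_account → declare_conflict), and O(unfreeze_account) is already established, so O(declare_conflict).
Premise 2, O(seal_license → ¬declare_conflict), contraposes to O(declare_conflict → ¬seal_license); with O(declare_conflict) we get O(¬seal_license).
Premise 3 is O(¬seal_license → ¬redact_record); since O(¬seal_license), deontic closure gives O(¬redact_record).
So O(¬redact_record) holds, i.e. redact_record is forbidden. None of the other listed options is forbidden under the premises.

redact_record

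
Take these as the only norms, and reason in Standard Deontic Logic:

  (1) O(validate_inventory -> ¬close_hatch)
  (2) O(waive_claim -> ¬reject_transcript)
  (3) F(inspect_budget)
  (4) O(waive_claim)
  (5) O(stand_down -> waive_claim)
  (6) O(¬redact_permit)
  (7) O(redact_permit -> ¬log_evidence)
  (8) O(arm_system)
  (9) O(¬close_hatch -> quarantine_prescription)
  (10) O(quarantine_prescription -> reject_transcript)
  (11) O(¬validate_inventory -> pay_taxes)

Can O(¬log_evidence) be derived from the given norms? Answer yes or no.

No

Premise 7 is O(redact_permit -> ¬log_evidence), but O(redact_permit) is not derivable from the premises, so it does not yield O(¬log_evidence).
No other premise forces O(¬log_evidence). An ideal world satisfying every premise can still have ¬log_evidence false, so O(¬log_evidence) is not derivable.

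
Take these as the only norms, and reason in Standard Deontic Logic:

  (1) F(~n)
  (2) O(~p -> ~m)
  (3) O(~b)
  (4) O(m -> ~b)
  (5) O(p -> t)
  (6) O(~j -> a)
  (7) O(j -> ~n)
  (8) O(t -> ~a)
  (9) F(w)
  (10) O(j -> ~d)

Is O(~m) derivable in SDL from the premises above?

Premise 1, F(~n), is equivalent to O(n).
Premise 7, O(j -> ~n), contraposes to O(n -> ~j); with O(n) we get O(~j).
Premise 6 is O(~j -> a); since O(~j), deontic closure gives O(a).
Premise 8, O(t -> ~a), contraposes to O(a -> ~t); with O(a) we get O(~t).
Premise 5, O(p -> t), contraposes to O(~t -> ~p); with O(~t) we get O(~p).
With premise 2, O(~p -> ~m), the K-axiom yields O(~m).
Premises 3, 4, 9, 10 do not contribute to this derivation.
So O(~m) follows.

Yes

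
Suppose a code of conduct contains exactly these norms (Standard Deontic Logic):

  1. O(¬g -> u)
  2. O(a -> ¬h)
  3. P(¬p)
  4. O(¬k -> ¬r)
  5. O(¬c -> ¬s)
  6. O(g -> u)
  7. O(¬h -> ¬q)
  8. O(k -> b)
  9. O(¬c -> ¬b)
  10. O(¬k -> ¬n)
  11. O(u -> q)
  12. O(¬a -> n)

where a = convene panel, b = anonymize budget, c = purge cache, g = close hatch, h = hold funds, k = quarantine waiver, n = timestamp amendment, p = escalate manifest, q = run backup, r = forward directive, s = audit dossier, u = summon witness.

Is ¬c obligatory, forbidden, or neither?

Forbidden

Premises 1 and 6 are O(¬g -> u) and O(g -> u); every ideal world satisfies ¬g or g, so in either case u holds — hence O(u).
Applying K to premise 11 (O(u -> q)) and O(u) yields O(q).
The contrapositive of premise 7 (O(¬h -> ¬q)) is O(q -> h), and O(q) is already established, so O(h).
Premise 2, O(a -> ¬h), contraposes to O(h -> ¬a); with O(h) we get O(¬a).
Premise 12 is O(¬a -> n); since O(¬a), deontic closure gives O(n).
Premise 10 is O(¬k -> ¬n); contrapositively O(n -> k). Since O(n) holds, K gives O(k).
Premise 8 is O(k -> b); since O(k), deontic closure gives O(b).
Premise 9 is O(¬c -> ¬b); contrapositively O(b -> c). Since O(b) holds, K gives O(c).
Premises 3, 4, 5 do not contribute to this derivation.
Thus O(c), which is F(¬c): ¬c is forbidden.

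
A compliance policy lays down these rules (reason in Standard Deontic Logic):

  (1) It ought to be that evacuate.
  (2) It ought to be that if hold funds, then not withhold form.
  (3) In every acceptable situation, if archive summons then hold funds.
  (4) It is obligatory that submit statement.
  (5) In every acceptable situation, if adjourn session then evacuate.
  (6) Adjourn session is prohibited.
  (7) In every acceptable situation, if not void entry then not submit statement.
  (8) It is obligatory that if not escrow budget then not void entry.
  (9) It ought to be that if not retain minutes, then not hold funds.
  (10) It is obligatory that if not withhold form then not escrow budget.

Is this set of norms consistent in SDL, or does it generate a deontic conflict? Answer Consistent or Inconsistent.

Consistent

Premise 5 is O(adjourn_session → evacuate); even if O(evacuate) held, inferring O(adjourn_session) would be affirming the consequent — invalid.
So O(adjourn_session) is not derivable, and the apparent clash with O(¬adjourn_session) does not arise.
A world satisfying every obligation exists (e.g. adjourn_session=false, archive_summons=false, escrow_budget=true, evacuate=true, hold_funds=false, retain_minutes=false, submit_statement=true, void_entry=true, withhold_form=true); no atom is both obligatory and forbidden, so the set is consistent.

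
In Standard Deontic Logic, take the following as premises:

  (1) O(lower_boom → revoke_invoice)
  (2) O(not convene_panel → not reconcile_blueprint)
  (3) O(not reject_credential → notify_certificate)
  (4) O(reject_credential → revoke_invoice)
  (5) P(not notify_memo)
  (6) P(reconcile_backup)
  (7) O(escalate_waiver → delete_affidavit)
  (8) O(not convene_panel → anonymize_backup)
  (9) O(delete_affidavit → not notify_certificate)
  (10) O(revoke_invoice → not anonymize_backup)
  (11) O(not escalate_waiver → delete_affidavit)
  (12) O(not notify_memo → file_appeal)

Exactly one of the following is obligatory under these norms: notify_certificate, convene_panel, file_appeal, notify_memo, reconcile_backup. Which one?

convene_panel

Premises 7 and 11 cover both cases: O(escalate_waiver → delete_affidavit) and O(not escalate_waiver → delete_affidavit). Since escalate_waiver ∨ not escalate_waiver is a tautology, O(delete_affidavit) follows.
With premise 9, O(delete_affidavit → not notify_certificate), the K-axiom yields O(not notify_certificate).
The contrapositive of premise 3 (O(not reject_credential → notify_certificate)) is O(not notify_certificate → reject_credential), and O(not notify_certificate) is already established, so O(reject_credential).
Applying K to premise 4 (O(reject_credential → revoke_invoice)) and O(reject_credential) yields O(revoke_invoice).
With premise 10, O(revoke_invoice → not anonymize_backup), the K-axiom yields O(not anonymize_backup).
The contrapositive of premise 8 (O(not convene_panel → anonymize_backup)) is O(not anonymize_backup → convene_panel), and O(not anonymize_backup) is already established, so O(convene_panel).
So O(convene_panel) holds — convene_panel is obligatory. None of the other listed options is made obligatory by any chain of premises.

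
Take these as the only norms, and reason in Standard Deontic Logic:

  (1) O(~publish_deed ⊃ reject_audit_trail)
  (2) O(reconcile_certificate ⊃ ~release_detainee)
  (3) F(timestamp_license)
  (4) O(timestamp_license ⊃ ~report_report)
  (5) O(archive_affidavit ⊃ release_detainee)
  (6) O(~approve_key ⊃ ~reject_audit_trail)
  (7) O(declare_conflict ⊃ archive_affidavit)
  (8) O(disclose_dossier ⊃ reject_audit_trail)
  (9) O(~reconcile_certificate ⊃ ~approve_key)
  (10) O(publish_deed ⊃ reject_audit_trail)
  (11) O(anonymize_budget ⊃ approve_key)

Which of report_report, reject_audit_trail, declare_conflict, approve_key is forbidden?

By case analysis on ~publish_deed: premise 1 gives O(~publish_deed ⊃ reject_audit_trail) and premise 10 gives O(publish_deed ⊃ reject_audit_trail), so O(reject_audit_trail) either way.
Premise 6 is O(~approve_key ⊃ ~reject_audit_trail); contrapositively O(reject_audit_trail ⊃ approve_key). Since O(reject_audit_trail) holds, K gives O(approve_key).
The contrapositive of premise 9 (O(~reconcile_certificate ⊃ ~approve_key)) is O(approve_key ⊃ reconcile_certificate), and O(approve_key) is already established, so O(reconcile_certificate).
With premise 2, O(reconcile_certificate ⊃ ~release_detainee), the K-axiom yields O(~release_detainee).
Premise 5 is O(archive_affidavit ⊃ release_detainee); contrapositively O(~release_detainee ⊃ ~archive_affidavit). Since O(~release_detainee) holds, K gives O(~archive_affidavit).
The contrapositive of premise 7 (O(declare_conflict ⊃ archive_affidavit)) is O(~archive_affidavit ⊃ ~declare_conflict), and O(~archive_affidavit) is already established, so O(~declare_conflict).
So O(~declare_conflict) holds, i.e. declare_conflict is forbidden. None of the other listed options is forbidden under the premises.

declare_conflict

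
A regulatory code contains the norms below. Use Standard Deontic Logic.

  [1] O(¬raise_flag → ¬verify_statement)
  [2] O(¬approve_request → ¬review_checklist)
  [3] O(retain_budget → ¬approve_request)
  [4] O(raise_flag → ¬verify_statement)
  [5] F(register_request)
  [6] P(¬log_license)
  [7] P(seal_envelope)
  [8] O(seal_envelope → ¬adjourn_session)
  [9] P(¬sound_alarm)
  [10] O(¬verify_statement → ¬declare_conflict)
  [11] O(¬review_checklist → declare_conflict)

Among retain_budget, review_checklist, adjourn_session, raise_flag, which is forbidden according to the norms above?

retain_budget

By case analysis on ¬raise_flag: premise 1 gives O(¬raise_flag → ¬verify_statement) and premise 4 gives O(raise_flag → ¬verify_statement), so O(¬verify_statement) either way.
From O(¬verify_statement) and premise 10, O(¬verify_statement → ¬declare_conflict), we obtain O(¬declare_conflict).
The contrapositive of premise 11 (O(¬review_checklist → declare_conflict)) is O(¬declare_conflict → review_checklist), and O(¬declare_conflict) is already established, so O(review_checklist).
Premise 2, O(¬approve_request → ¬review_checklist), contraposes to O(review_checklist → approve_request); with O(review_checklist) we get O(approve_request).
Premise 3 is O(retain_budget → ¬approve_request); contrapositively O(approve_request → ¬retain_budget). Since O(approve_request) holds, K gives O(¬retain_budget).
So O(¬retain_budget) holds, i.e. retain_budget is forbidden. None of the other listed options is forbidden under the premises.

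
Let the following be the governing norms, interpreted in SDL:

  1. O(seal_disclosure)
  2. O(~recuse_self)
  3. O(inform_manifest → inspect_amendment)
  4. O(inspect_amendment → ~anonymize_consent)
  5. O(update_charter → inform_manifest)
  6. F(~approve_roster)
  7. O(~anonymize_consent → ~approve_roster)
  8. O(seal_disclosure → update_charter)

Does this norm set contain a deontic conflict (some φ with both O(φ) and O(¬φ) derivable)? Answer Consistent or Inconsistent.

F(~approve_roster) at premise 6 means O(approve_roster).
Premise 7 is O(~anonymize_consent → ~approve_roster); contrapositively O(approve_roster → anonymize_consent). Since O(approve_roster) holds, K gives O(anonymize_consent).
Premise 4, O(inspect_amendment → ~anonymize_consent), contraposes to O(anonymize_consent → ~inspect_amendment); with O(anonymize_consent) we get O(~inspect_amendment).
Premise 3, O(inform_manifest → inspect_amendment), contraposes to O(~inspect_amendment → ~inform_manifest); with O(~inspect_amendment) we get O(~inform_manifest).
Premise 5, O(update_charter → inform_manifest), contraposes to O(~inform_manifest → ~update_charter); with O(~inform_manifest) we get O(~update_charter).
The contrapositive of premise 8 (O(seal_disclosure → update_charter)) is O(~update_charter → ~seal_disclosure), and O(~update_charter) is already established, so O(~seal_disclosure).
But premise 1 directly asserts O(seal_disclosure).
We now have both O(~seal_disclosure) and O(seal_disclosure) — seal_disclosure is simultaneously obligatory and forbidden, violating the D-axiom.

Inconsistent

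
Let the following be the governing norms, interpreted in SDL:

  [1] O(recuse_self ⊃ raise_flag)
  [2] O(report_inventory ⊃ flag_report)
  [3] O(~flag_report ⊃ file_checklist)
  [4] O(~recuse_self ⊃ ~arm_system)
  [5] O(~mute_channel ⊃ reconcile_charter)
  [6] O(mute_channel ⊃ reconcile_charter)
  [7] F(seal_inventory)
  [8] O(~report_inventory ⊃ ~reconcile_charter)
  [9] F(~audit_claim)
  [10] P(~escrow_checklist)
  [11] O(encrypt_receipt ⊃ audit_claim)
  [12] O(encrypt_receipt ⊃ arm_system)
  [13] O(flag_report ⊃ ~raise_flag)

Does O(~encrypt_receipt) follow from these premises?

Yes

Premises 5 and 6 cover both cases: O(~mute_channel ⊃ reconcile_charter) and O(mute_channel ⊃ reconcile_charter). Since ~mute_channel ∨ mute_channel is a tautology, O(reconcile_charter) follows.
Premise 8 is O(~report_inventory ⊃ ~reconcile_charter); contrapositively O(reconcile_charter ⊃ report_inventory). Since O(reconcile_charter) holds, K gives O(report_inventory).
Premise 2 is O(report_inventory ⊃ flag_report); since O(report_inventory), deontic closure gives O(flag_report).
Applying K to premise 13 (O(flag_report ⊃ ~raise_flag)) and O(flag_report) yields O(~raise_flag).
Premise 1, O(recuse_self ⊃ raise_flag), contraposes to O(~raise_flag ⊃ ~recuse_self); with O(~raise_flag) we get O(~recuse_self).
Applying K to premise 4 (O(~recuse_self ⊃ ~arm_system)) and O(~recuse_self) yields O(~arm_system).
Premise 12 is O(encrypt_receipt ⊃ arm_system); contrapositively O(~arm_system ⊃ ~encrypt_receipt). Since O(~arm_system) holds, K gives O(~encrypt_receipt).
Premises 3, 7, 9, 10, 11 do not contribute to this derivation.
So O(~encrypt_receipt) follows.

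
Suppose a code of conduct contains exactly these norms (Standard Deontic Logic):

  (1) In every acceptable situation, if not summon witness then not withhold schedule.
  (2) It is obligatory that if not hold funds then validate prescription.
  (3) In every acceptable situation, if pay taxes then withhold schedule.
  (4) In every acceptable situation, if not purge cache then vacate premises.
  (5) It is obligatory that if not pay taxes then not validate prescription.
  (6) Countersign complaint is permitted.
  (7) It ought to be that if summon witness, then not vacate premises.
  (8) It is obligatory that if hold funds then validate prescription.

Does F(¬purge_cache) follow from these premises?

Premises 8 and 2 cover both cases: O(hold_funds → validate_prescription) and O(¬hold_funds → validate_prescription). Since hold_funds ∨ ¬hold_funds is a tautology, O(validate_prescription) follows.
The contrapositive of premise 5 (O(¬pay_taxes → ¬validate_prescription)) is O(validate_prescription → pay_taxes), and O(validate_prescription) is already established, so O(pay_taxes).
Applying K to premise 3 (O(pay_taxes → withhold_schedule)) and O(pay_taxes) yields O(withhold_schedule).
The contrapositive of premise 1 (O(¬summon_witness → ¬withhold_schedule)) is O(withhold_schedule → summon_witness), and O(withhold_schedule) is already established, so O(summon_witness).
With premise 7, O(summon_witness → ¬vacate_premises), the K-axiom yields O(¬vacate_premises).
Premise 4 is O(¬purge_cache → vacate_premises); contrapositively O(¬vacate_premises → purge_cache). Since O(¬vacate_premises) holds, K gives O(purge_cache).
Premise 6 does not contribute to this derivation.
So O(purge_cache) holds, i.e. F(¬purge_cache). The claim follows.

Yes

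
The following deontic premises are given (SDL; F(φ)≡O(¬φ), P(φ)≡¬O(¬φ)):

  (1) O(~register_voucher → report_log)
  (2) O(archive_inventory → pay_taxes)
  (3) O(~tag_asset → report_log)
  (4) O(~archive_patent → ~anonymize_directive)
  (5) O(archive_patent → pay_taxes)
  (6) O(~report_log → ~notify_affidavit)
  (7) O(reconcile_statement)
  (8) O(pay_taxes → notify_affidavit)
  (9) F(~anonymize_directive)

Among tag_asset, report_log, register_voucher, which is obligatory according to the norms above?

Premise 9, F(~anonymize_directive), is equivalent to O(anonymize_directive).
Premise 4, O(~archive_patent → ~anonymize_directive), contraposes to O(anonymize_directive → archive_patent); with O(anonymize_directive) we get O(archive_patent).
Applying K to premise 5 (O(archive_patent → pay_taxes)) and O(archive_patent) yields O(pay_taxes).
Premise 8 is O(pay_taxes → notify_affidavit); since O(pay_taxes), deontic closure gives O(notify_affidavit).
The contrapositive of premise 6 (O(~report_log → ~notify_affidavit)) is O(notify_affidavit → report_log), and O(notify_affidavit) is already established, so O(report_log).
So O(report_log) holds — report_log is obligatory. None of the other listed options is made obligatory by any chain of premises.

report_log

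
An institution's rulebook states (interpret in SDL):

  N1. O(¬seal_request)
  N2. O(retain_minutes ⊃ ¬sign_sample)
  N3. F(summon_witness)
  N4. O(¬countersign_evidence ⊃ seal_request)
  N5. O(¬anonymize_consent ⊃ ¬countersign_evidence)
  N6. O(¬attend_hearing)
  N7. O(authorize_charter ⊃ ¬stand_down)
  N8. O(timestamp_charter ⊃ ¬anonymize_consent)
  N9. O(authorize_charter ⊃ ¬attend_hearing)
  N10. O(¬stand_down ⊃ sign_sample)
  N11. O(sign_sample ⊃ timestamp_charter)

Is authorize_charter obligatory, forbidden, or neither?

Forbidden

Premise 1 gives O(¬seal_request).
Premise 4 is O(¬countersign_evidence ⊃ seal_request); contrapositively O(¬seal_request ⊃ countersign_evidence). Since O(¬seal_request) holds, K gives O(countersign_evidence).
The contrapositive of premise 5 (O(¬anonymize_consent ⊃ ¬countersign_evidence)) is O(countersign_evidence ⊃ anonymize_consent), and O(countersign_evidence) is already established, so O(anonymize_consent).
Premise 8, O(timestamp_charter ⊃ ¬anonymize_consent), contraposes to O(anonymize_consent ⊃ ¬timestamp_charter); with O(anonymize_consent) we get O(¬timestamp_charter).
Premise 11, O(sign_sample ⊃ timestamp_charter), contraposes to O(¬timestamp_charter ⊃ ¬sign_sample); with O(¬timestamp_charter) we get O(¬sign_sample).
The contrapositive of premise 10 (O(¬stand_down ⊃ sign_sample)) is O(¬sign_sample ⊃ stand_down), and O(¬sign_sample) is already established, so O(stand_down).
Premise 7, O(authorize_charter ⊃ ¬stand_down), contraposes to O(stand_down ⊃ ¬authorize_charter); with O(stand_down) we get O(¬authorize_charter).
Premises 2, 3, 6, 9 do not contribute to this derivation.
Thus O(¬authorize_charter), which is F(authorize_charter): authorize_charter is forbidden.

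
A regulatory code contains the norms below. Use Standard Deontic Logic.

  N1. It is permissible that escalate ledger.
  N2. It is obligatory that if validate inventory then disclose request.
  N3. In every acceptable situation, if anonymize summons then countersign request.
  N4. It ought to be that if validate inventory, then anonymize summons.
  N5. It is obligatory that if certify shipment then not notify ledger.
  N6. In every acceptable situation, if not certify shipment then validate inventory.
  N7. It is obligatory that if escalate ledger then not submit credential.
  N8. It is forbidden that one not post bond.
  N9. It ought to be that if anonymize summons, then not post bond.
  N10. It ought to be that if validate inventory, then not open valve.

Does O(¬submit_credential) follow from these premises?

Premise 7 is O(escalate_ledger → ¬submit_credential), but O(escalate_ledger) is not derivable from the premises (the permission P(escalate_ledger) asserts only ¬O(¬escalate_ledger), not O(escalate_ledger)), so it does not yield O(¬submit_credential).
No other premise forces O(¬submit_credential). An ideal world satisfying every premise can still have ¬submit_credential false, so O(¬submit_credential) is not derivable.

No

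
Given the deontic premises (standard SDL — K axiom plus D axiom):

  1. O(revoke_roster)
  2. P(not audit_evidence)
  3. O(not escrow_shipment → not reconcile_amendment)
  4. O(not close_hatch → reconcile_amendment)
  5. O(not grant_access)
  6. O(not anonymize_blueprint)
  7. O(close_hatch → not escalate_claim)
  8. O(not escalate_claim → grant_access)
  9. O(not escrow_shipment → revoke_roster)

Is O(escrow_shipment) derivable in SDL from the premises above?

Yes

Premise 5 gives O(not grant_access).
Premise 8, O(not escalate_claim → grant_access), contraposes to O(not grant_access → escalate_claim); with O(not grant_access) we get O(escalate_claim).
Premise 7 is O(close_hatch → not escalate_claim); contrapositively O(escalate_claim → not close_hatch). Since O(escalate_claim) holds, K gives O(not close_hatch).
Applying K to premise 4 (O(not close_hatch → reconcile_amendment)) and O(not close_hatch) yields O(reconcile_amendment).
Premise 3 is O(not escrow_shipment → not reconcile_amendment); contrapositively O(reconcile_amendment → escrow_shipment). Since O(reconcile_amendment) holds, K gives O(escrow_shipment).
Premises 1, 2, 6, 9 do not contribute to this derivation.
So O(escrow_shipment) follows.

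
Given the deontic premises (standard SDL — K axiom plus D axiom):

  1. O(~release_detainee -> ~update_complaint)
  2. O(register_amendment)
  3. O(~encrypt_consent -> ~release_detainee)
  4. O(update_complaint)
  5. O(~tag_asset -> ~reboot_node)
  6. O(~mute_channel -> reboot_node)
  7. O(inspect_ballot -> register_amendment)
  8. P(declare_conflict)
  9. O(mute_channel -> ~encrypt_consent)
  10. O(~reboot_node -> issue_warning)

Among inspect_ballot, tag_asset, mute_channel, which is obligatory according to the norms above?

Premise 4 gives O(update_complaint).
Premise 1, O(~release_detainee -> ~update_complaint), contraposes to O(update_complaint -> release_detainee); with O(update_complaint) we get O(release_detainee).
Premise 3 is O(~encrypt_consent -> ~release_detainee); contrapositively O(release_detainee -> encrypt_consent). Since O(release_detainee) holds, K gives O(encrypt_consent).
The contrapositive of premise 9 (O(mute_channel -> ~encrypt_consent)) is O(encrypt_consent -> ~mute_channel), and O(encrypt_consent) is already established, so O(~mute_channel).
From O(~mute_channel) and premise 6, O(~mute_channel -> reboot_node), we obtain O(reboot_node).
Premise 5 is O(~tag_asset -> ~reboot_node); contrapositively O(reboot_node -> tag_asset). Since O(reboot_node) holds, K gives O(tag_asset).
So O(tag_asset) holds — tag_asset is obligatory. None of the other listed options is made obligatory by any chain of premises.

tag_asset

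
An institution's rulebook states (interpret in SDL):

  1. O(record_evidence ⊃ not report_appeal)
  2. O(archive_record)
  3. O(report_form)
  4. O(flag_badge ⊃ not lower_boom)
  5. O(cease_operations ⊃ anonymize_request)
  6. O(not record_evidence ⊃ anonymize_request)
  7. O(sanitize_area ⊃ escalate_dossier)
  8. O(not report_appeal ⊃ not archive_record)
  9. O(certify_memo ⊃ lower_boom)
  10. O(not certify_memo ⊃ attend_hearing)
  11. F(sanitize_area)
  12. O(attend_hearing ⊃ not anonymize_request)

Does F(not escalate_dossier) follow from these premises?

Premise 7 is O(sanitize_area ⊃ escalate_dossier), but O(sanitize_area) is not derivable from the premises, so it does not yield O(escalate_dossier).
No other premise forces O(escalate_dossier). An ideal world satisfying every premise can still have not escalate_dossier true, so F(not escalate_dossier) is not derivable.

No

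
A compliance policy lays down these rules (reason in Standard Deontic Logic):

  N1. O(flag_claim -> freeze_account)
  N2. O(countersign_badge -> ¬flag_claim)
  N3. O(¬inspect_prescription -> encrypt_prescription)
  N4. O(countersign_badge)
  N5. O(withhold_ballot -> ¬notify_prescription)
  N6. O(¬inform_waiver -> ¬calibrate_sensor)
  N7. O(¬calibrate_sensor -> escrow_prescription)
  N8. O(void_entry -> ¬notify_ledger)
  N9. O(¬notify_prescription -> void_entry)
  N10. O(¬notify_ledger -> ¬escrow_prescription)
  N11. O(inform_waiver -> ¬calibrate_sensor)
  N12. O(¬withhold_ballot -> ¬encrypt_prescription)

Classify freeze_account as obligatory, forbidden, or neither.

Neither

Premise 1 is O(flag_claim -> freeze_account), but O(flag_claim) is not derivable from the premises, so it does not yield O(freeze_account).
No premise or chain of K-axiom applications forces O(freeze_account), and none forces O(¬freeze_account). So freeze_account is neither obligatory nor forbidden under these norms.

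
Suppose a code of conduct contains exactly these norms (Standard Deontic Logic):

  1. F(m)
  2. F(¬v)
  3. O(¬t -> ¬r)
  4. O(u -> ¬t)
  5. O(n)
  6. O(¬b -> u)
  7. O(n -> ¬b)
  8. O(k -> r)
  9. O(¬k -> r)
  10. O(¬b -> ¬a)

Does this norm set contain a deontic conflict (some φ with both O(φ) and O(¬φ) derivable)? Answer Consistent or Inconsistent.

Premises 9 and 8 are O(¬k -> r) and O(k -> r); every ideal world satisfies ¬k or k, so in either case r holds — hence O(r).
Premise 3 is O(¬t -> ¬r); contrapositively O(r -> t). Since O(r) holds, K gives O(t).
Premise 4, O(u -> ¬t), contraposes to O(t -> ¬u); with O(t) we get O(¬u).
Premise 6 is O(¬b -> u); contrapositively O(¬u -> b). Since O(¬u) holds, K gives O(b).
The contrapositive of premise 7 (O(n -> ¬b)) is O(b -> ¬n), and O(b) is already established, so O(¬n).
Yet premise 5 states O(n).
We now have both O(¬n) and O(n) — n is simultaneously obligatory and forbidden, violating the D-axiom.

Inconsistent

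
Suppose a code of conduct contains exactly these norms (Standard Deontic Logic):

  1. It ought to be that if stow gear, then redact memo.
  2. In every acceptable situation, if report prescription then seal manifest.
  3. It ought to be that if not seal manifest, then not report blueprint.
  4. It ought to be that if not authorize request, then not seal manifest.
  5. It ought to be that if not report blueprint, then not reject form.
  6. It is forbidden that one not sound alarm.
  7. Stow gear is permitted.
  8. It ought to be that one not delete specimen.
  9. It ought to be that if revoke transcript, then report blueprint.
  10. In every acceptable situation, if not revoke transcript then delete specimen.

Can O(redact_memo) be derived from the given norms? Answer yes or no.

No

Premise 1 is O(stow_gear → redact_memo), but O(stow_gear) is not derivable from the premises (the permission P(stow_gear) asserts only ¬O(¬stow_gear), not O(stow_gear)), so it does not yield O(redact_memo).
No other premise forces O(redact_memo). An ideal world satisfying every premise can still have redact_memo false, so O(redact_memo) is not derivable.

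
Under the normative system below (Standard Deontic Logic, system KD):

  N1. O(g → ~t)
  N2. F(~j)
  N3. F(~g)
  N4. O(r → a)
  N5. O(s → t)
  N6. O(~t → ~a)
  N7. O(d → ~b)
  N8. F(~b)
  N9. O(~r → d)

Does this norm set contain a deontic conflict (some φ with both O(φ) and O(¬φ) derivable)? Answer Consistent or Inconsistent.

F(~b) at premise 8 means O(b).
Premise 7 is O(d → ~b); contrapositively O(b → ~d). Since O(b) holds, K gives O(~d).
The contrapositive of premise 9 (O(~r → d)) is O(~d → r), and O(~d) is already established, so O(r).
With premise 4, O(r → a), the K-axiom yields O(a).
Premise 6, O(~t → ~a), contraposes to O(a → t); with O(a) we get O(t).
The contrapositive of premise 1 (O(g → ~t)) is O(t → ~g), and O(t) is already established, so O(~g).
However, F(~g) at premise 3 amounts to O(g).
We now have both O(~g) and O(g) — g is simultaneously obligatory and forbidden, violating the D-axiom.

Inconsistent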